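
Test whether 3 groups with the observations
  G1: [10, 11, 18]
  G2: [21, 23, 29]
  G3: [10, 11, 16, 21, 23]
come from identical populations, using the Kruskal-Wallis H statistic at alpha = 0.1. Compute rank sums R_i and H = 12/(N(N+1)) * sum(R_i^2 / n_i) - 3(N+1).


Step 1: Combine all N = 11 observations and assign midranks.
sorted (value, group, rank): (10,G1,1.5), (10,G3,1.5), (11,G1,3.5), (11,G3,3.5), (16,G3,5), (18,G1,6), (21,G2,7.5), (21,G3,7.5), (23,G2,9.5), (23,G3,9.5), (29,G2,11)
Step 2: Sum ranks within each group.
R_1 = 11 (n_1 = 3)
R_2 = 28 (n_2 = 3)
R_3 = 27 (n_3 = 5)
Step 3: H = 12/(N(N+1)) * sum(R_i^2/n_i) - 3(N+1)
     = 12/(11*12) * (11^2/3 + 28^2/3 + 27^2/5) - 3*12
     = 0.090909 * 447.467 - 36
     = 4.678788.
Step 4: Ties present; correction factor C = 1 - 24/(11^3 - 11) = 0.981818. Corrected H = 4.678788 / 0.981818 = 4.765432.
Step 5: Under H0, H ~ chi^2(2); p-value = 0.092300.
Step 6: alpha = 0.1. reject H0.

H = 4.7654, df = 2, p = 0.092300, reject H0.


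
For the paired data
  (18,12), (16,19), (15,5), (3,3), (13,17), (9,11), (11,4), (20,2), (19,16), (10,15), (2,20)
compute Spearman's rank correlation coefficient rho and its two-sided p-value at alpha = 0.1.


Step 1: Rank x and y separately (midranks; no ties here).
rank(x): 18->9, 16->8, 15->7, 3->2, 13->6, 9->3, 11->5, 20->11, 19->10, 10->4, 2->1
rank(y): 12->6, 19->10, 5->4, 3->2, 17->9, 11->5, 4->3, 2->1, 16->8, 15->7, 20->11
Step 2: d_i = R_x(i) - R_y(i); compute d_i^2.
  (9-6)^2=9, (8-10)^2=4, (7-4)^2=9, (2-2)^2=0, (6-9)^2=9, (3-5)^2=4, (5-3)^2=4, (11-1)^2=100, (10-8)^2=4, (4-7)^2=9, (1-11)^2=100
sum(d^2) = 252.
Step 3: rho = 1 - 6*252 / (11*(11^2 - 1)) = 1 - 1512/1320 = -0.145455.
Step 4: Under H0, t = rho * sqrt((n-2)/(1-rho^2)) = -0.4411 ~ t(9).
Step 5: Two-sided p-value from the t-distribution with 9 df = 0.669579.
Step 6: alpha = 0.1. fail to reject H0.

rho = -0.1455, p = 0.669579, fail to reject H0 at alpha = 0.1.


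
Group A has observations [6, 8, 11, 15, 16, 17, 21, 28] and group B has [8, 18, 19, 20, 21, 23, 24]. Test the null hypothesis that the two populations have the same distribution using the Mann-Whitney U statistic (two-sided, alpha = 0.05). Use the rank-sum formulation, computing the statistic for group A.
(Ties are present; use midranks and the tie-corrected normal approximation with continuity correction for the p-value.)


Step 1: Combine and sort all 15 observations; assign midranks.
sorted (value, group): (6,X), (8,X), (8,Y), (11,X), (15,X), (16,X), (17,X), (18,Y), (19,Y), (20,Y), (21,X), (21,Y), (23,Y), (24,Y), (28,X)
ranks: 6->1, 8->2.5, 8->2.5, 11->4, 15->5, 16->6, 17->7, 18->8, 19->9, 20->10, 21->11.5, 21->11.5, 23->13, 24->14, 28->15
Step 2: Rank sum for X: R1 = 1 + 2.5 + 4 + 5 + 6 + 7 + 11.5 + 15 = 52.
Step 3: U_X = R1 - n1(n1+1)/2 = 52 - 8*9/2 = 52 - 36 = 16.
       U_Y = n1*n2 - U_X = 56 - 16 = 40.
Step 4: Ties are present, so use the tie-corrected normal approximation (with continuity correction) for the p-value.
Step 5: p-value = 0.182450; compare to alpha = 0.05. fail to reject H0.

U_X = 16, p = 0.182450, fail to reject H0 at alpha = 0.05.


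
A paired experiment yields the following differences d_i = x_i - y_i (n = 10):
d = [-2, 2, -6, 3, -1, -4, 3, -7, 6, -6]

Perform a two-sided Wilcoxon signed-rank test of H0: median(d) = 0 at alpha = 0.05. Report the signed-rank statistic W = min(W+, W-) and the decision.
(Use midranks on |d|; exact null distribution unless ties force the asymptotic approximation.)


Step 1: Drop any zero differences (none here) and take |d_i|.
|d| = [2, 2, 6, 3, 1, 4, 3, 7, 6, 6]
Step 2: Midrank |d_i| (ties get averaged ranks).
ranks: |2|->2.5, |2|->2.5, |6|->8, |3|->4.5, |1|->1, |4|->6, |3|->4.5, |7|->10, |6|->8, |6|->8
Step 3: Attach original signs; sum ranks with positive sign and with negative sign.
W+ = 2.5 + 4.5 + 4.5 + 8 = 19.5
W- = 2.5 + 8 + 1 + 6 + 10 + 8 = 35.5
(Check: W+ + W- = 55 should equal n(n+1)/2 = 55.)
Step 4: Test statistic W = min(W+, W-) = 19.5.
Step 5: Ties in |d|, so use the tie-corrected normal approximation.
        E[W] = n(n+1)/4 = 10*11/4 = 27.5.
        Tie groups: |d|=2 (t=2), |d|=3 (t=2), |d|=6 (t=3); sum(t^3 - t) = 36.
        Var[W] = n(n+1)(2n+1)/24 - sum(t^3-t)/48 = 2310/24 - 36/48 = 95.5.
        z = (W - E[W]) / sqrt(Var[W]) = (19.5 - 27.5) / 9.7724 = -0.8186.
        Two-sided p = 2*Phi(z) = 0.412997.
Step 6: alpha = 0.05. fail to reject H0.

W+ = 19.5, W- = 35.5, W = min = 19.5, p = 0.412997, fail to reject H0.


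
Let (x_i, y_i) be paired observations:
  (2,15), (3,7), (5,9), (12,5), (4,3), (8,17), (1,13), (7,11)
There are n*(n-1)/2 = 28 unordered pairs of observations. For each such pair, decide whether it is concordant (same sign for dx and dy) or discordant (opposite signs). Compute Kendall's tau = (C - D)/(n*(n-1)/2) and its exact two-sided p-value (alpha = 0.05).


Step 1: Enumerate the 28 unordered pairs (i,j) with i<j and classify each by sign(x_j-x_i) * sign(y_j-y_i).
  (1,2):dx=+1,dy=-8->D; (1,3):dx=+3,dy=-6->D; (1,4):dx=+10,dy=-10->D; (1,5):dx=+2,dy=-12->D
  (1,6):dx=+6,dy=+2->C; (1,7):dx=-1,dy=-2->C; (1,8):dx=+5,dy=-4->D; (2,3):dx=+2,dy=+2->C
  (2,4):dx=+9,dy=-2->D; (2,5):dx=+1,dy=-4->D; (2,6):dx=+5,dy=+10->C; (2,7):dx=-2,dy=+6->D
  (2,8):dx=+4,dy=+4->C; (3,4):dx=+7,dy=-4->D; (3,5):dx=-1,dy=-6->C; (3,6):dx=+3,dy=+8->C
  (3,7):dx=-4,dy=+4->D; (3,8):dx=+2,dy=+2->C; (4,5):dx=-8,dy=-2->C; (4,6):dx=-4,dy=+12->D
  (4,7):dx=-11,dy=+8->D; (4,8):dx=-5,dy=+6->D; (5,6):dx=+4,dy=+14->C; (5,7):dx=-3,dy=+10->D
  (5,8):dx=+3,dy=+8->C; (6,7):dx=-7,dy=-4->C; (6,8):dx=-1,dy=-6->C; (7,8):dx=+6,dy=-2->D
Step 2: C = 13, D = 15, total pairs = 28.
Step 3: tau = (C - D)/(n(n-1)/2) = (13 - 15)/28 = -0.071429.
Step 4: Exact two-sided p-value (enumerate n! = 40320 permutations of y under H0): p = 0.904861.
Step 5: alpha = 0.05. fail to reject H0.

tau_b = -0.0714 (C=13, D=15), p = 0.904861, fail to reject H0.


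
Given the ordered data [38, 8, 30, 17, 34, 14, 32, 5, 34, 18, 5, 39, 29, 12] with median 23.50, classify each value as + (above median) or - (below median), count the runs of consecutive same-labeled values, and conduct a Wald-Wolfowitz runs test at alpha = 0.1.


Step 1: Compute median = 23.50; label A = above, B = below.
Labels in order: ABABABABABBAAB  (n_A = 7, n_B = 7)
Step 2: Count runs R = 12.
Step 3: Under H0 (random ordering), E[R] = 2*n_A*n_B/(n_A+n_B) + 1 = 2*7*7/14 + 1 = 8.0000.
        Var[R] = 2*n_A*n_B*(2*n_A*n_B - n_A - n_B) / ((n_A+n_B)^2 * (n_A+n_B-1)) = 8232/2548 = 3.2308.
        SD[R] = 1.7974.
Step 4: Continuity-corrected z = (R - 0.5 - E[R]) / SD[R] = (12 - 0.5 - 8.0000) / 1.7974 = 1.9472.
Step 5: Two-sided p-value via normal approximation = 2*(1 - Phi(|z|)) = 0.051508.
Step 6: alpha = 0.1. reject H0.

R = 12, z = 1.9472, p = 0.051508, reject H0.


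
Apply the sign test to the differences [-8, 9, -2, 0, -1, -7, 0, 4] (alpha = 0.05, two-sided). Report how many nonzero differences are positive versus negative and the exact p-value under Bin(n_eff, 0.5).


Step 1: Discard zero differences. Original n = 8; n_eff = number of nonzero differences = 6.
Nonzero differences (with sign): -8, +9, -2, -1, -7, +4
Step 2: Count signs: positive = 2, negative = 4.
Step 3: Under H0: P(positive) = 0.5, so the number of positives S ~ Bin(6, 0.5).
Step 4: Two-sided exact p-value = sum of Bin(6,0.5) probabilities at or below the observed probability = 0.687500.
Step 5: alpha = 0.05. fail to reject H0.

n_eff = 6, pos = 2, neg = 4, p = 0.687500, fail to reject H0.


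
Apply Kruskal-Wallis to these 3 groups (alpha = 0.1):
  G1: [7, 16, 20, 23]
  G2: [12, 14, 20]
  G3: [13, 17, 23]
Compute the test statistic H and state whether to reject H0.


Step 1: Combine all N = 10 observations and assign midranks.
sorted (value, group, rank): (7,G1,1), (12,G2,2), (13,G3,3), (14,G2,4), (16,G1,5), (17,G3,6), (20,G1,7.5), (20,G2,7.5), (23,G1,9.5), (23,G3,9.5)
Step 2: Sum ranks within each group.
R_1 = 23 (n_1 = 4)
R_2 = 13.5 (n_2 = 3)
R_3 = 18.5 (n_3 = 3)
Step 3: H = 12/(N(N+1)) * sum(R_i^2/n_i) - 3(N+1)
     = 12/(10*11) * (23^2/4 + 13.5^2/3 + 18.5^2/3) - 3*11
     = 0.109091 * 307.083 - 33
     = 0.500000.
Step 4: Ties present; correction factor C = 1 - 12/(10^3 - 10) = 0.987879. Corrected H = 0.500000 / 0.987879 = 0.506135.
Step 5: Under H0, H ~ chi^2(2); p-value = 0.776415.
Step 6: alpha = 0.1. fail to reject H0.

H = 0.5061, df = 2, p = 0.776415, fail to reject H0.


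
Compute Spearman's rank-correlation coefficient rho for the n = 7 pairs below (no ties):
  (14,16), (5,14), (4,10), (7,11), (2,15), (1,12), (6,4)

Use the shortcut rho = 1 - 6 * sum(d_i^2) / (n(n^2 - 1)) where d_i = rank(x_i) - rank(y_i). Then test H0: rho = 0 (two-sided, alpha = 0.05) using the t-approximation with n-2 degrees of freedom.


Step 1: Rank x and y separately (midranks; no ties here).
rank(x): 14->7, 5->4, 4->3, 7->6, 2->2, 1->1, 6->5
rank(y): 16->7, 14->5, 10->2, 11->3, 15->6, 12->4, 4->1
Step 2: d_i = R_x(i) - R_y(i); compute d_i^2.
  (7-7)^2=0, (4-5)^2=1, (3-2)^2=1, (6-3)^2=9, (2-6)^2=16, (1-4)^2=9, (5-1)^2=16
sum(d^2) = 52.
Step 3: rho = 1 - 6*52 / (7*(7^2 - 1)) = 1 - 312/336 = 0.071429.
Step 4: Under H0, t = rho * sqrt((n-2)/(1-rho^2)) = 0.1601 ~ t(5).
Step 5: Two-sided p-value from the t-distribution with 5 df = 0.879048.
Step 6: alpha = 0.05. fail to reject H0.

rho = 0.0714, p = 0.879048, fail to reject H0 at alpha = 0.05.


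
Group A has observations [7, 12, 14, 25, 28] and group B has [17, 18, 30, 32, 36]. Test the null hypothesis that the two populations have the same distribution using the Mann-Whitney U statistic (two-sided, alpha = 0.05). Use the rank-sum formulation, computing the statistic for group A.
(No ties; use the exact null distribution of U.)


Step 1: Combine and sort all 10 observations; assign midranks.
sorted (value, group): (7,X), (12,X), (14,X), (17,Y), (18,Y), (25,X), (28,X), (30,Y), (32,Y), (36,Y)
ranks: 7->1, 12->2, 14->3, 17->4, 18->5, 25->6, 28->7, 30->8, 32->9, 36->10
Step 2: Rank sum for X: R1 = 1 + 2 + 3 + 6 + 7 = 19.
Step 3: U_X = R1 - n1(n1+1)/2 = 19 - 5*6/2 = 19 - 15 = 4.
       U_Y = n1*n2 - U_X = 25 - 4 = 21.
Step 4: No ties, so the exact null distribution of U (based on enumerating the C(10,5) = 252 equally likely rank assignments) gives the two-sided p-value.
Step 5: p-value = 0.095238; compare to alpha = 0.05. fail to reject H0.

U_X = 4, p = 0.095238, fail to reject H0 at alpha = 0.05.


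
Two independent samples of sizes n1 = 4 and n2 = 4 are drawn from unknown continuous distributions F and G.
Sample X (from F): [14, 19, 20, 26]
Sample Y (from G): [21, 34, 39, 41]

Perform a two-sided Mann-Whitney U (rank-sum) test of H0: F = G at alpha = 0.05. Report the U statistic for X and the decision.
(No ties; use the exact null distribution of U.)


Step 1: Combine and sort all 8 observations; assign midranks.
sorted (value, group): (14,X), (19,X), (20,X), (21,Y), (26,X), (34,Y), (39,Y), (41,Y)
ranks: 14->1, 19->2, 20->3, 21->4, 26->5, 34->6, 39->7, 41->8
Step 2: Rank sum for X: R1 = 1 + 2 + 3 + 5 = 11.
Step 3: U_X = R1 - n1(n1+1)/2 = 11 - 4*5/2 = 11 - 10 = 1.
       U_Y = n1*n2 - U_X = 16 - 1 = 15.
Step 4: No ties, so the exact null distribution of U (based on enumerating the C(8,4) = 70 equally likely rank assignments) gives the two-sided p-value.
Step 5: p-value = 0.057143; compare to alpha = 0.05. fail to reject H0.

U_X = 1, p = 0.057143, fail to reject H0 at alpha = 0.05.


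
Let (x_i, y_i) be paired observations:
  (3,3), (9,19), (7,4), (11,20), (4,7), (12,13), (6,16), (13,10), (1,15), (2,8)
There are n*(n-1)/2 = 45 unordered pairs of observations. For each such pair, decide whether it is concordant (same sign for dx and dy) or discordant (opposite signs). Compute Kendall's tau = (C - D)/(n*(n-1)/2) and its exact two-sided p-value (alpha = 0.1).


Step 1: Enumerate the 45 unordered pairs (i,j) with i<j and classify each by sign(x_j-x_i) * sign(y_j-y_i).
  (1,2):dx=+6,dy=+16->C; (1,3):dx=+4,dy=+1->C; (1,4):dx=+8,dy=+17->C; (1,5):dx=+1,dy=+4->C
  (1,6):dx=+9,dy=+10->C; (1,7):dx=+3,dy=+13->C; (1,8):dx=+10,dy=+7->C; (1,9):dx=-2,dy=+12->D
  (1,10):dx=-1,dy=+5->D; (2,3):dx=-2,dy=-15->C; (2,4):dx=+2,dy=+1->C; (2,5):dx=-5,dy=-12->C
  (2,6):dx=+3,dy=-6->D; (2,7):dx=-3,dy=-3->C; (2,8):dx=+4,dy=-9->D; (2,9):dx=-8,dy=-4->C
  (2,10):dx=-7,dy=-11->C; (3,4):dx=+4,dy=+16->C; (3,5):dx=-3,dy=+3->D; (3,6):dx=+5,dy=+9->C
  (3,7):dx=-1,dy=+12->D; (3,8):dx=+6,dy=+6->C; (3,9):dx=-6,dy=+11->D; (3,10):dx=-5,dy=+4->D
  (4,5):dx=-7,dy=-13->C; (4,6):dx=+1,dy=-7->D; (4,7):dx=-5,dy=-4->C; (4,8):dx=+2,dy=-10->D
  (4,9):dx=-10,dy=-5->C; (4,10):dx=-9,dy=-12->C; (5,6):dx=+8,dy=+6->C; (5,7):dx=+2,dy=+9->C
  (5,8):dx=+9,dy=+3->C; (5,9):dx=-3,dy=+8->D; (5,10):dx=-2,dy=+1->D; (6,7):dx=-6,dy=+3->D
  (6,8):dx=+1,dy=-3->D; (6,9):dx=-11,dy=+2->D; (6,10):dx=-10,dy=-5->C; (7,8):dx=+7,dy=-6->D
  (7,9):dx=-5,dy=-1->C; (7,10):dx=-4,dy=-8->C; (8,9):dx=-12,dy=+5->D; (8,10):dx=-11,dy=-2->C
  (9,10):dx=+1,dy=-7->D
Step 2: C = 27, D = 18, total pairs = 45.
Step 3: tau = (C - D)/(n(n-1)/2) = (27 - 18)/45 = 0.200000.
Step 4: Exact two-sided p-value (enumerate n! = 3628800 permutations of y under H0): p = 0.484313.
Step 5: alpha = 0.1. fail to reject H0.

tau_b = 0.2000 (C=27, D=18), p = 0.484313, fail to reject H0.


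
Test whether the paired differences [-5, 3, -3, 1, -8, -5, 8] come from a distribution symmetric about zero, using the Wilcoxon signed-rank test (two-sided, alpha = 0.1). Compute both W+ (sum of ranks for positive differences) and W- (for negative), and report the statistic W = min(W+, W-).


Step 1: Drop any zero differences (none here) and take |d_i|.
|d| = [5, 3, 3, 1, 8, 5, 8]
Step 2: Midrank |d_i| (ties get averaged ranks).
ranks: |5|->4.5, |3|->2.5, |3|->2.5, |1|->1, |8|->6.5, |5|->4.5, |8|->6.5
Step 3: Attach original signs; sum ranks with positive sign and with negative sign.
W+ = 2.5 + 1 + 6.5 = 10
W- = 4.5 + 2.5 + 6.5 + 4.5 = 18
(Check: W+ + W- = 28 should equal n(n+1)/2 = 28.)
Step 4: Test statistic W = min(W+, W-) = 10.
Step 5: Ties in |d|, so use the tie-corrected normal approximation.
        E[W] = n(n+1)/4 = 7*8/4 = 14.
        Tie groups: |d|=3 (t=2), |d|=5 (t=2), |d|=8 (t=2); sum(t^3 - t) = 18.
        Var[W] = n(n+1)(2n+1)/24 - sum(t^3-t)/48 = 840/24 - 18/48 = 34.625.
        z = (W - E[W]) / sqrt(Var[W]) = (10 - 14) / 5.8843 = -0.6798.
        Two-sided p = 2*Phi(z) = 0.496647.
Step 6: alpha = 0.1. fail to reject H0.

W+ = 10, W- = 18, W = min = 10, p = 0.496647, fail to reject H0.


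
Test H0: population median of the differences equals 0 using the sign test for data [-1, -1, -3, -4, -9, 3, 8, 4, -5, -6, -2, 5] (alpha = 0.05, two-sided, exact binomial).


Step 1: Discard zero differences. Original n = 12; n_eff = number of nonzero differences = 12.
Nonzero differences (with sign): -1, -1, -3, -4, -9, +3, +8, +4, -5, -6, -2, +5
Step 2: Count signs: positive = 4, negative = 8.
Step 3: Under H0: P(positive) = 0.5, so the number of positives S ~ Bin(12, 0.5).
Step 4: Two-sided exact p-value = sum of Bin(12,0.5) probabilities at or below the observed probability = 0.387695.
Step 5: alpha = 0.05. fail to reject H0.

n_eff = 12, pos = 4, neg = 8, p = 0.387695, fail to reject H0.


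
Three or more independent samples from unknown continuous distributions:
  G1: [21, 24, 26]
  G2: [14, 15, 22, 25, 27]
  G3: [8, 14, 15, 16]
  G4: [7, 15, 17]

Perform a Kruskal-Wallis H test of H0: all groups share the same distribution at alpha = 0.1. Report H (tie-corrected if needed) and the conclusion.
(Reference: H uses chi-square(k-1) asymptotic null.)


Step 1: Combine all N = 15 observations and assign midranks.
sorted (value, group, rank): (7,G4,1), (8,G3,2), (14,G2,3.5), (14,G3,3.5), (15,G2,6), (15,G3,6), (15,G4,6), (16,G3,8), (17,G4,9), (21,G1,10), (22,G2,11), (24,G1,12), (25,G2,13), (26,G1,14), (27,G2,15)
Step 2: Sum ranks within each group.
R_1 = 36 (n_1 = 3)
R_2 = 48.5 (n_2 = 5)
R_3 = 19.5 (n_3 = 4)
R_4 = 16 (n_4 = 3)
Step 3: H = 12/(N(N+1)) * sum(R_i^2/n_i) - 3(N+1)
     = 12/(15*16) * (36^2/3 + 48.5^2/5 + 19.5^2/4 + 16^2/3) - 3*16
     = 0.050000 * 1082.85 - 48
     = 6.142292.
Step 4: Ties present; correction factor C = 1 - 30/(15^3 - 15) = 0.991071. Corrected H = 6.142292 / 0.991071 = 6.197628.
Step 5: Under H0, H ~ chi^2(3); p-value = 0.102381.
Step 6: alpha = 0.1. fail to reject H0.

H = 6.1976, df = 3, p = 0.102381, fail to reject H0.


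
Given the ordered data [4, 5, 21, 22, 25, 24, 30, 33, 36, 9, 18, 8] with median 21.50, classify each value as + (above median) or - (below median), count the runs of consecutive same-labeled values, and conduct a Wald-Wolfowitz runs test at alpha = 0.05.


Step 1: Compute median = 21.50; label A = above, B = below.
Labels in order: BBBAAAAAABBB  (n_A = 6, n_B = 6)
Step 2: Count runs R = 3.
Step 3: Under H0 (random ordering), E[R] = 2*n_A*n_B/(n_A+n_B) + 1 = 2*6*6/12 + 1 = 7.0000.
        Var[R] = 2*n_A*n_B*(2*n_A*n_B - n_A - n_B) / ((n_A+n_B)^2 * (n_A+n_B-1)) = 4320/1584 = 2.7273.
        SD[R] = 1.6514.
Step 4: Continuity-corrected z = (R + 0.5 - E[R]) / SD[R] = (3 + 0.5 - 7.0000) / 1.6514 = -2.1194.
Step 5: Two-sided p-value via normal approximation = 2*(1 - Phi(|z|)) = 0.034060.
Step 6: alpha = 0.05. reject H0.

R = 3, z = -2.1194, p = 0.034060, reject H0.


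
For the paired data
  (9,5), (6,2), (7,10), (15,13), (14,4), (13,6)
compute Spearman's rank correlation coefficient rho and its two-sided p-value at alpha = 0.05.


Step 1: Rank x and y separately (midranks; no ties here).
rank(x): 9->3, 6->1, 7->2, 15->6, 14->5, 13->4
rank(y): 5->3, 2->1, 10->5, 13->6, 4->2, 6->4
Step 2: d_i = R_x(i) - R_y(i); compute d_i^2.
  (3-3)^2=0, (1-1)^2=0, (2-5)^2=9, (6-6)^2=0, (5-2)^2=9, (4-4)^2=0
sum(d^2) = 18.
Step 3: rho = 1 - 6*18 / (6*(6^2 - 1)) = 1 - 108/210 = 0.485714.
Step 4: Under H0, t = rho * sqrt((n-2)/(1-rho^2)) = 1.1113 ~ t(4).
Step 5: Two-sided p-value from the t-distribution with 4 df = 0.328723.
Step 6: alpha = 0.05. fail to reject H0.

rho = 0.4857, p = 0.328723, fail to reject H0 at alpha = 0.05.


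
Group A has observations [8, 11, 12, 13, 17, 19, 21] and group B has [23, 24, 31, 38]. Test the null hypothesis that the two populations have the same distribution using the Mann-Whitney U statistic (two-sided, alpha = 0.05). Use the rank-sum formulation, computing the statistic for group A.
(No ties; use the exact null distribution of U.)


Step 1: Combine and sort all 11 observations; assign midranks.
sorted (value, group): (8,X), (11,X), (12,X), (13,X), (17,X), (19,X), (21,X), (23,Y), (24,Y), (31,Y), (38,Y)
ranks: 8->1, 11->2, 12->3, 13->4, 17->5, 19->6, 21->7, 23->8, 24->9, 31->10, 38->11
Step 2: Rank sum for X: R1 = 1 + 2 + 3 + 4 + 5 + 6 + 7 = 28.
Step 3: U_X = R1 - n1(n1+1)/2 = 28 - 7*8/2 = 28 - 28 = 0.
       U_Y = n1*n2 - U_X = 28 - 0 = 28.
Step 4: No ties, so the exact null distribution of U (based on enumerating the C(11,7) = 330 equally likely rank assignments) gives the two-sided p-value.
Step 5: p-value = 0.006061; compare to alpha = 0.05. reject H0.

U_X = 0, p = 0.006061, reject H0 at alpha = 0.05.


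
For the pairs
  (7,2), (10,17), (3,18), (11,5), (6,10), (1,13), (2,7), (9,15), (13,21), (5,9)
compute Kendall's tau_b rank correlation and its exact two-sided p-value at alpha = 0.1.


Step 1: Enumerate the 45 unordered pairs (i,j) with i<j and classify each by sign(x_j-x_i) * sign(y_j-y_i).
  (1,2):dx=+3,dy=+15->C; (1,3):dx=-4,dy=+16->D; (1,4):dx=+4,dy=+3->C; (1,5):dx=-1,dy=+8->D
  (1,6):dx=-6,dy=+11->D; (1,7):dx=-5,dy=+5->D; (1,8):dx=+2,dy=+13->C; (1,9):dx=+6,dy=+19->C
  (1,10):dx=-2,dy=+7->D; (2,3):dx=-7,dy=+1->D; (2,4):dx=+1,dy=-12->D; (2,5):dx=-4,dy=-7->C
  (2,6):dx=-9,dy=-4->C; (2,7):dx=-8,dy=-10->C; (2,8):dx=-1,dy=-2->C; (2,9):dx=+3,dy=+4->C
  (2,10):dx=-5,dy=-8->C; (3,4):dx=+8,dy=-13->D; (3,5):dx=+3,dy=-8->D; (3,6):dx=-2,dy=-5->C
  (3,7):dx=-1,dy=-11->C; (3,8):dx=+6,dy=-3->D; (3,9):dx=+10,dy=+3->C; (3,10):dx=+2,dy=-9->D
  (4,5):dx=-5,dy=+5->D; (4,6):dx=-10,dy=+8->D; (4,7):dx=-9,dy=+2->D; (4,8):dx=-2,dy=+10->D
  (4,9):dx=+2,dy=+16->C; (4,10):dx=-6,dy=+4->D; (5,6):dx=-5,dy=+3->D; (5,7):dx=-4,dy=-3->C
  (5,8):dx=+3,dy=+5->C; (5,9):dx=+7,dy=+11->C; (5,10):dx=-1,dy=-1->C; (6,7):dx=+1,dy=-6->D
  (6,8):dx=+8,dy=+2->C; (6,9):dx=+12,dy=+8->C; (6,10):dx=+4,dy=-4->D; (7,8):dx=+7,dy=+8->C
  (7,9):dx=+11,dy=+14->C; (7,10):dx=+3,dy=+2->C; (8,9):dx=+4,dy=+6->C; (8,10):dx=-4,dy=-6->C
  (9,10):dx=-8,dy=-12->C
Step 2: C = 26, D = 19, total pairs = 45.
Step 3: tau = (C - D)/(n(n-1)/2) = (26 - 19)/45 = 0.155556.
Step 4: Exact two-sided p-value (enumerate n! = 3628800 permutations of y under H0): p = 0.600654.
Step 5: alpha = 0.1. fail to reject H0.

tau_b = 0.1556 (C=26, D=19), p = 0.600654, fail to reject H0.


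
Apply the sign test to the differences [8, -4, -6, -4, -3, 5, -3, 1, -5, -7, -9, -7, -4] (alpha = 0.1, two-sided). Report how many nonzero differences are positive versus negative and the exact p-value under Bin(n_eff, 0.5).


Step 1: Discard zero differences. Original n = 13; n_eff = number of nonzero differences = 13.
Nonzero differences (with sign): +8, -4, -6, -4, -3, +5, -3, +1, -5, -7, -9, -7, -4
Step 2: Count signs: positive = 3, negative = 10.
Step 3: Under H0: P(positive) = 0.5, so the number of positives S ~ Bin(13, 0.5).
Step 4: Two-sided exact p-value = sum of Bin(13,0.5) probabilities at or below the observed probability = 0.092285.
Step 5: alpha = 0.1. reject H0.

n_eff = 13, pos = 3, neg = 10, p = 0.092285, reject H0.


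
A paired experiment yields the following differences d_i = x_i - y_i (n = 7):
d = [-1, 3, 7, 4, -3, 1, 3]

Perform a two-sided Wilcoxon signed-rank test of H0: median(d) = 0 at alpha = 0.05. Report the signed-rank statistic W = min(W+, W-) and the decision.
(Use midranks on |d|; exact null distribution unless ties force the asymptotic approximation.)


Step 1: Drop any zero differences (none here) and take |d_i|.
|d| = [1, 3, 7, 4, 3, 1, 3]
Step 2: Midrank |d_i| (ties get averaged ranks).
ranks: |1|->1.5, |3|->4, |7|->7, |4|->6, |3|->4, |1|->1.5, |3|->4
Step 3: Attach original signs; sum ranks with positive sign and with negative sign.
W+ = 4 + 7 + 6 + 1.5 + 4 = 22.5
W- = 1.5 + 4 = 5.5
(Check: W+ + W- = 28 should equal n(n+1)/2 = 28.)
Step 4: Test statistic W = min(W+, W-) = 5.5.
Step 5: Ties in |d|, so use the tie-corrected normal approximation.
        E[W] = n(n+1)/4 = 7*8/4 = 14.
        Tie groups: |d|=1 (t=2), |d|=3 (t=3); sum(t^3 - t) = 30.
        Var[W] = n(n+1)(2n+1)/24 - sum(t^3-t)/48 = 840/24 - 30/48 = 34.375.
        z = (W - E[W]) / sqrt(Var[W]) = (5.5 - 14) / 5.8630 = -1.4498.
        Two-sided p = 2*Phi(z) = 0.147124.
Step 6: alpha = 0.05. fail to reject H0.

W+ = 22.5, W- = 5.5, W = min = 5.5, p = 0.147124, fail to reject H0.


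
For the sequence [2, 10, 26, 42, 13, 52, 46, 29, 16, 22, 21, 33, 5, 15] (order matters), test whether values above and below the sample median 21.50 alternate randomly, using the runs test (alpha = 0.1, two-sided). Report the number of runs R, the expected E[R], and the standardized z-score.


Step 1: Compute median = 21.50; label A = above, B = below.
Labels in order: BBAABAAABABABB  (n_A = 7, n_B = 7)
Step 2: Count runs R = 9.
Step 3: Under H0 (random ordering), E[R] = 2*n_A*n_B/(n_A+n_B) + 1 = 2*7*7/14 + 1 = 8.0000.
        Var[R] = 2*n_A*n_B*(2*n_A*n_B - n_A - n_B) / ((n_A+n_B)^2 * (n_A+n_B-1)) = 8232/2548 = 3.2308.
        SD[R] = 1.7974.
Step 4: Continuity-corrected z = (R - 0.5 - E[R]) / SD[R] = (9 - 0.5 - 8.0000) / 1.7974 = 0.2782.
Step 5: Two-sided p-value via normal approximation = 2*(1 - Phi(|z|)) = 0.780879.
Step 6: alpha = 0.1. fail to reject H0.

R = 9, z = 0.2782, p = 0.780879, fail to reject H0.


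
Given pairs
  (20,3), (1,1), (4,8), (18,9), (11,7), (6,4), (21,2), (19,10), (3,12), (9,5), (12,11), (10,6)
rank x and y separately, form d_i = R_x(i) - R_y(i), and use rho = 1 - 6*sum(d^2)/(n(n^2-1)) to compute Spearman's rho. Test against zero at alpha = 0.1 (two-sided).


Step 1: Rank x and y separately (midranks; no ties here).
rank(x): 20->11, 1->1, 4->3, 18->9, 11->7, 6->4, 21->12, 19->10, 3->2, 9->5, 12->8, 10->6
rank(y): 3->3, 1->1, 8->8, 9->9, 7->7, 4->4, 2->2, 10->10, 12->12, 5->5, 11->11, 6->6
Step 2: d_i = R_x(i) - R_y(i); compute d_i^2.
  (11-3)^2=64, (1-1)^2=0, (3-8)^2=25, (9-9)^2=0, (7-7)^2=0, (4-4)^2=0, (12-2)^2=100, (10-10)^2=0, (2-12)^2=100, (5-5)^2=0, (8-11)^2=9, (6-6)^2=0
sum(d^2) = 298.
Step 3: rho = 1 - 6*298 / (12*(12^2 - 1)) = 1 - 1788/1716 = -0.041958.
Step 4: Under H0, t = rho * sqrt((n-2)/(1-rho^2)) = -0.1328 ~ t(10).
Step 5: Two-sided p-value from the t-distribution with 10 df = 0.896986.
Step 6: alpha = 0.1. fail to reject H0.

rho = -0.0420, p = 0.896986, fail to reject H0 at alpha = 0.1.


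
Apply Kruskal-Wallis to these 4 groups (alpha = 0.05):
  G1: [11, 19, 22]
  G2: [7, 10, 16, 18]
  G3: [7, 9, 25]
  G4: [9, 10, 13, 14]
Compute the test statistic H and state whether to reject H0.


Step 1: Combine all N = 14 observations and assign midranks.
sorted (value, group, rank): (7,G2,1.5), (7,G3,1.5), (9,G3,3.5), (9,G4,3.5), (10,G2,5.5), (10,G4,5.5), (11,G1,7), (13,G4,8), (14,G4,9), (16,G2,10), (18,G2,11), (19,G1,12), (22,G1,13), (25,G3,14)
Step 2: Sum ranks within each group.
R_1 = 32 (n_1 = 3)
R_2 = 28 (n_2 = 4)
R_3 = 19 (n_3 = 3)
R_4 = 26 (n_4 = 4)
Step 3: H = 12/(N(N+1)) * sum(R_i^2/n_i) - 3(N+1)
     = 12/(14*15) * (32^2/3 + 28^2/4 + 19^2/3 + 26^2/4) - 3*15
     = 0.057143 * 826.667 - 45
     = 2.238095.
Step 4: Ties present; correction factor C = 1 - 18/(14^3 - 14) = 0.993407. Corrected H = 2.238095 / 0.993407 = 2.252950.
Step 5: Under H0, H ~ chi^2(3); p-value = 0.521594.
Step 6: alpha = 0.05. fail to reject H0.

H = 2.2529, df = 3, p = 0.521594, fail to reject H0.


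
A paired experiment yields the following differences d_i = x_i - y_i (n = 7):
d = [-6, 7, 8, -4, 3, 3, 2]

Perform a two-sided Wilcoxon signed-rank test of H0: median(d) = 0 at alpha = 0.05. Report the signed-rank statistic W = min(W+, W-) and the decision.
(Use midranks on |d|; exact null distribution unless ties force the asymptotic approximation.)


Step 1: Drop any zero differences (none here) and take |d_i|.
|d| = [6, 7, 8, 4, 3, 3, 2]
Step 2: Midrank |d_i| (ties get averaged ranks).
ranks: |6|->5, |7|->6, |8|->7, |4|->4, |3|->2.5, |3|->2.5, |2|->1
Step 3: Attach original signs; sum ranks with positive sign and with negative sign.
W+ = 6 + 7 + 2.5 + 2.5 + 1 = 19
W- = 5 + 4 = 9
(Check: W+ + W- = 28 should equal n(n+1)/2 = 28.)
Step 4: Test statistic W = min(W+, W-) = 9.
Step 5: Ties in |d|, so use the tie-corrected normal approximation.
        E[W] = n(n+1)/4 = 7*8/4 = 14.
        Tie groups: |d|=3 (t=2); sum(t^3 - t) = 6.
        Var[W] = n(n+1)(2n+1)/24 - sum(t^3-t)/48 = 840/24 - 6/48 = 34.875.
        z = (W - E[W]) / sqrt(Var[W]) = (9 - 14) / 5.9055 = -0.8467.
        Two-sided p = 2*Phi(z) = 0.397180.
Step 6: alpha = 0.05. fail to reject H0.

W+ = 19, W- = 9, W = min = 9, p = 0.397180, fail to reject H0.


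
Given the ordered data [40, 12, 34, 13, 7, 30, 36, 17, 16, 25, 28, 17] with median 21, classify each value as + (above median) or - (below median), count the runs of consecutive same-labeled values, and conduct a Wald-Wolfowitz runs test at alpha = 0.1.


Step 1: Compute median = 21; label A = above, B = below.
Labels in order: ABABBAABBAAB  (n_A = 6, n_B = 6)
Step 2: Count runs R = 8.
Step 3: Under H0 (random ordering), E[R] = 2*n_A*n_B/(n_A+n_B) + 1 = 2*6*6/12 + 1 = 7.0000.
        Var[R] = 2*n_A*n_B*(2*n_A*n_B - n_A - n_B) / ((n_A+n_B)^2 * (n_A+n_B-1)) = 4320/1584 = 2.7273.
        SD[R] = 1.6514.
Step 4: Continuity-corrected z = (R - 0.5 - E[R]) / SD[R] = (8 - 0.5 - 7.0000) / 1.6514 = 0.3028.
Step 5: Two-sided p-value via normal approximation = 2*(1 - Phi(|z|)) = 0.762069.
Step 6: alpha = 0.1. fail to reject H0.

R = 8, z = 0.3028, p = 0.762069, fail to reject H0.


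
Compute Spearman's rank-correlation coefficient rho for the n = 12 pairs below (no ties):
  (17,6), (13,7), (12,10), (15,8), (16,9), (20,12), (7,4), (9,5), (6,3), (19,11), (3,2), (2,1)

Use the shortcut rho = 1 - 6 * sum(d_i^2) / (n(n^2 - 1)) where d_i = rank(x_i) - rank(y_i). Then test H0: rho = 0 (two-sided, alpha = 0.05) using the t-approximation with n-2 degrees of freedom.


Step 1: Rank x and y separately (midranks; no ties here).
rank(x): 17->10, 13->7, 12->6, 15->8, 16->9, 20->12, 7->4, 9->5, 6->3, 19->11, 3->2, 2->1
rank(y): 6->6, 7->7, 10->10, 8->8, 9->9, 12->12, 4->4, 5->5, 3->3, 11->11, 2->2, 1->1
Step 2: d_i = R_x(i) - R_y(i); compute d_i^2.
  (10-6)^2=16, (7-7)^2=0, (6-10)^2=16, (8-8)^2=0, (9-9)^2=0, (12-12)^2=0, (4-4)^2=0, (5-5)^2=0, (3-3)^2=0, (11-11)^2=0, (2-2)^2=0, (1-1)^2=0
sum(d^2) = 32.
Step 3: rho = 1 - 6*32 / (12*(12^2 - 1)) = 1 - 192/1716 = 0.888112.
Step 4: Under H0, t = rho * sqrt((n-2)/(1-rho^2)) = 6.1103 ~ t(10).
Step 5: Two-sided p-value from the t-distribution with 10 df = 0.000114.
Step 6: alpha = 0.05. reject H0.

rho = 0.8881, p = 0.000114, reject H0 at alpha = 0.05.


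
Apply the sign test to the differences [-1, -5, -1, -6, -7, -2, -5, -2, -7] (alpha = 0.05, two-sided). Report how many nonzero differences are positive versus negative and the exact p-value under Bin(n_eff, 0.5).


Step 1: Discard zero differences. Original n = 9; n_eff = number of nonzero differences = 9.
Nonzero differences (with sign): -1, -5, -1, -6, -7, -2, -5, -2, -7
Step 2: Count signs: positive = 0, negative = 9.
Step 3: Under H0: P(positive) = 0.5, so the number of positives S ~ Bin(9, 0.5).
Step 4: Two-sided exact p-value = sum of Bin(9,0.5) probabilities at or below the observed probability = 0.003906.
Step 5: alpha = 0.05. reject H0.

n_eff = 9, pos = 0, neg = 9, p = 0.003906, reject H0.


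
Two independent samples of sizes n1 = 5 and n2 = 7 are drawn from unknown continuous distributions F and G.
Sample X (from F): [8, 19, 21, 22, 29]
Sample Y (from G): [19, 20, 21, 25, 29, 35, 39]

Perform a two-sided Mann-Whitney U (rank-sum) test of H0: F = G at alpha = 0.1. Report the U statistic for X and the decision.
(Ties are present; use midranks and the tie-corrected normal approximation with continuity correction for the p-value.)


Step 1: Combine and sort all 12 observations; assign midranks.
sorted (value, group): (8,X), (19,X), (19,Y), (20,Y), (21,X), (21,Y), (22,X), (25,Y), (29,X), (29,Y), (35,Y), (39,Y)
ranks: 8->1, 19->2.5, 19->2.5, 20->4, 21->5.5, 21->5.5, 22->7, 25->8, 29->9.5, 29->9.5, 35->11, 39->12
Step 2: Rank sum for X: R1 = 1 + 2.5 + 5.5 + 7 + 9.5 = 25.5.
Step 3: U_X = R1 - n1(n1+1)/2 = 25.5 - 5*6/2 = 25.5 - 15 = 10.5.
       U_Y = n1*n2 - U_X = 35 - 10.5 = 24.5.
Step 4: Ties are present, so use the tie-corrected normal approximation (with continuity correction) for the p-value.
Step 5: p-value = 0.288609; compare to alpha = 0.1. fail to reject H0.

U_X = 10.5, p = 0.288609, fail to reject H0 at alpha = 0.1.


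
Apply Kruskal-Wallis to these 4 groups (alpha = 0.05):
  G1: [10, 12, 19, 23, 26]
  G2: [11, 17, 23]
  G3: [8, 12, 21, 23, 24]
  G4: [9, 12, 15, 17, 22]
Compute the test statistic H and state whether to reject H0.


Step 1: Combine all N = 18 observations and assign midranks.
sorted (value, group, rank): (8,G3,1), (9,G4,2), (10,G1,3), (11,G2,4), (12,G1,6), (12,G3,6), (12,G4,6), (15,G4,8), (17,G2,9.5), (17,G4,9.5), (19,G1,11), (21,G3,12), (22,G4,13), (23,G1,15), (23,G2,15), (23,G3,15), (24,G3,17), (26,G1,18)
Step 2: Sum ranks within each group.
R_1 = 53 (n_1 = 5)
R_2 = 28.5 (n_2 = 3)
R_3 = 51 (n_3 = 5)
R_4 = 38.5 (n_4 = 5)
Step 3: H = 12/(N(N+1)) * sum(R_i^2/n_i) - 3(N+1)
     = 12/(18*19) * (53^2/5 + 28.5^2/3 + 51^2/5 + 38.5^2/5) - 3*19
     = 0.035088 * 1649.2 - 57
     = 0.866667.
Step 4: Ties present; correction factor C = 1 - 54/(18^3 - 18) = 0.990712. Corrected H = 0.866667 / 0.990712 = 0.874792.
Step 5: Under H0, H ~ chi^2(3); p-value = 0.831507.
Step 6: alpha = 0.05. fail to reject H0.

H = 0.8748, df = 3, p = 0.831507, fail to reject H0.


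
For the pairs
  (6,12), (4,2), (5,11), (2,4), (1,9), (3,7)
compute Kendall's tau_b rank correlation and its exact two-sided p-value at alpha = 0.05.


Step 1: Enumerate the 15 unordered pairs (i,j) with i<j and classify each by sign(x_j-x_i) * sign(y_j-y_i).
  (1,2):dx=-2,dy=-10->C; (1,3):dx=-1,dy=-1->C; (1,4):dx=-4,dy=-8->C; (1,5):dx=-5,dy=-3->C
  (1,6):dx=-3,dy=-5->C; (2,3):dx=+1,dy=+9->C; (2,4):dx=-2,dy=+2->D; (2,5):dx=-3,dy=+7->D
  (2,6):dx=-1,dy=+5->D; (3,4):dx=-3,dy=-7->C; (3,5):dx=-4,dy=-2->C; (3,6):dx=-2,dy=-4->C
  (4,5):dx=-1,dy=+5->D; (4,6):dx=+1,dy=+3->C; (5,6):dx=+2,dy=-2->D
Step 2: C = 10, D = 5, total pairs = 15.
Step 3: tau = (C - D)/(n(n-1)/2) = (10 - 5)/15 = 0.333333.
Step 4: Exact two-sided p-value (enumerate n! = 720 permutations of y under H0): p = 0.469444.
Step 5: alpha = 0.05. fail to reject H0.

tau_b = 0.3333 (C=10, D=5), p = 0.469444, fail to reject H0.


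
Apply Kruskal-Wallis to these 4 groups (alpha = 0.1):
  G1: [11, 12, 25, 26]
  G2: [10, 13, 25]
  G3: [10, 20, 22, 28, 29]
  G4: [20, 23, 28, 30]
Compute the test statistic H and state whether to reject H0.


Step 1: Combine all N = 16 observations and assign midranks.
sorted (value, group, rank): (10,G2,1.5), (10,G3,1.5), (11,G1,3), (12,G1,4), (13,G2,5), (20,G3,6.5), (20,G4,6.5), (22,G3,8), (23,G4,9), (25,G1,10.5), (25,G2,10.5), (26,G1,12), (28,G3,13.5), (28,G4,13.5), (29,G3,15), (30,G4,16)
Step 2: Sum ranks within each group.
R_1 = 29.5 (n_1 = 4)
R_2 = 17 (n_2 = 3)
R_3 = 44.5 (n_3 = 5)
R_4 = 45 (n_4 = 4)
Step 3: H = 12/(N(N+1)) * sum(R_i^2/n_i) - 3(N+1)
     = 12/(16*17) * (29.5^2/4 + 17^2/3 + 44.5^2/5 + 45^2/4) - 3*17
     = 0.044118 * 1216.2 - 51
     = 2.655699.
Step 4: Ties present; correction factor C = 1 - 24/(16^3 - 16) = 0.994118. Corrected H = 2.655699 / 0.994118 = 2.671413.
Step 5: Under H0, H ~ chi^2(3); p-value = 0.445107.
Step 6: alpha = 0.1. fail to reject H0.

H = 2.6714, df = 3, p = 0.445107, fail to reject H0.


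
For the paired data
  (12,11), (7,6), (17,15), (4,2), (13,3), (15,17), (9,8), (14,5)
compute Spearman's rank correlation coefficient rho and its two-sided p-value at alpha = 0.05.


Step 1: Rank x and y separately (midranks; no ties here).
rank(x): 12->4, 7->2, 17->8, 4->1, 13->5, 15->7, 9->3, 14->6
rank(y): 11->6, 6->4, 15->7, 2->1, 3->2, 17->8, 8->5, 5->3
Step 2: d_i = R_x(i) - R_y(i); compute d_i^2.
  (4-6)^2=4, (2-4)^2=4, (8-7)^2=1, (1-1)^2=0, (5-2)^2=9, (7-8)^2=1, (3-5)^2=4, (6-3)^2=9
sum(d^2) = 32.
Step 3: rho = 1 - 6*32 / (8*(8^2 - 1)) = 1 - 192/504 = 0.619048.
Step 4: Under H0, t = rho * sqrt((n-2)/(1-rho^2)) = 1.9308 ~ t(6).
Step 5: Two-sided p-value from the t-distribution with 6 df = 0.101733.
Step 6: alpha = 0.05. fail to reject H0.

rho = 0.6190, p = 0.101733, fail to reject H0 at alpha = 0.05.


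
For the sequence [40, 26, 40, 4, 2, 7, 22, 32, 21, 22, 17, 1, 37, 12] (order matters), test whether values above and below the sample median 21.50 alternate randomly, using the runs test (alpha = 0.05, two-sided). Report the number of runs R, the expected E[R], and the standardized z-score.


Step 1: Compute median = 21.50; label A = above, B = below.
Labels in order: AAABBBAABABBAB  (n_A = 7, n_B = 7)
Step 2: Count runs R = 8.
Step 3: Under H0 (random ordering), E[R] = 2*n_A*n_B/(n_A+n_B) + 1 = 2*7*7/14 + 1 = 8.0000.
        Var[R] = 2*n_A*n_B*(2*n_A*n_B - n_A - n_B) / ((n_A+n_B)^2 * (n_A+n_B-1)) = 8232/2548 = 3.2308.
        SD[R] = 1.7974.
Step 4: R = E[R], so z = 0 with no continuity correction.
Step 5: Two-sided p-value via normal approximation = 2*(1 - Phi(|z|)) = 1.000000.
Step 6: alpha = 0.05. fail to reject H0.

R = 8, z = 0.0000, p = 1.000000, fail to reject H0.


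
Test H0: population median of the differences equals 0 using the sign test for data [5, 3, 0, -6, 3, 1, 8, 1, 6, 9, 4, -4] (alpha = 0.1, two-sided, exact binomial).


Step 1: Discard zero differences. Original n = 12; n_eff = number of nonzero differences = 11.
Nonzero differences (with sign): +5, +3, -6, +3, +1, +8, +1, +6, +9, +4, -4
Step 2: Count signs: positive = 9, negative = 2.
Step 3: Under H0: P(positive) = 0.5, so the number of positives S ~ Bin(11, 0.5).
Step 4: Two-sided exact p-value = sum of Bin(11,0.5) probabilities at or below the observed probability = 0.065430.
Step 5: alpha = 0.1. reject H0.

n_eff = 11, pos = 9, neg = 2, p = 0.065430, reject H0.


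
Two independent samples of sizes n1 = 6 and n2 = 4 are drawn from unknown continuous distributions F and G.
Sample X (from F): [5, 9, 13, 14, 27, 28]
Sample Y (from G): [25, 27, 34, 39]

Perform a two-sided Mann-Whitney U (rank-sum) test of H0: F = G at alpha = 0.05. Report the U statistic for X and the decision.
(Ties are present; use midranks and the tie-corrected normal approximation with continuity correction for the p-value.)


Step 1: Combine and sort all 10 observations; assign midranks.
sorted (value, group): (5,X), (9,X), (13,X), (14,X), (25,Y), (27,X), (27,Y), (28,X), (34,Y), (39,Y)
ranks: 5->1, 9->2, 13->3, 14->4, 25->5, 27->6.5, 27->6.5, 28->8, 34->9, 39->10
Step 2: Rank sum for X: R1 = 1 + 2 + 3 + 4 + 6.5 + 8 = 24.5.
Step 3: U_X = R1 - n1(n1+1)/2 = 24.5 - 6*7/2 = 24.5 - 21 = 3.5.
       U_Y = n1*n2 - U_X = 24 - 3.5 = 20.5.
Step 4: Ties are present, so use the tie-corrected normal approximation (with continuity correction) for the p-value.
Step 5: p-value = 0.087118; compare to alpha = 0.05. fail to reject H0.

U_X = 3.5, p = 0.087118, fail to reject H0 at alpha = 0.05.


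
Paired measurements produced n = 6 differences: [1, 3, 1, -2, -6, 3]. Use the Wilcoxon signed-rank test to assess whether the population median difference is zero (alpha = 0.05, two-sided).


Step 1: Drop any zero differences (none here) and take |d_i|.
|d| = [1, 3, 1, 2, 6, 3]
Step 2: Midrank |d_i| (ties get averaged ranks).
ranks: |1|->1.5, |3|->4.5, |1|->1.5, |2|->3, |6|->6, |3|->4.5
Step 3: Attach original signs; sum ranks with positive sign and with negative sign.
W+ = 1.5 + 4.5 + 1.5 + 4.5 = 12
W- = 3 + 6 = 9
(Check: W+ + W- = 21 should equal n(n+1)/2 = 21.)
Step 4: Test statistic W = min(W+, W-) = 9.
Step 5: Ties in |d|, so use the tie-corrected normal approximation.
        E[W] = n(n+1)/4 = 6*7/4 = 10.5.
        Tie groups: |d|=1 (t=2), |d|=3 (t=2); sum(t^3 - t) = 12.
        Var[W] = n(n+1)(2n+1)/24 - sum(t^3-t)/48 = 546/24 - 12/48 = 22.5.
        z = (W - E[W]) / sqrt(Var[W]) = (9 - 10.5) / 4.7434 = -0.3162.
        Two-sided p = 2*Phi(z) = 0.751830.
Step 6: alpha = 0.05. fail to reject H0.

W+ = 12, W- = 9, W = min = 9, p = 0.751830, fail to reject H0.


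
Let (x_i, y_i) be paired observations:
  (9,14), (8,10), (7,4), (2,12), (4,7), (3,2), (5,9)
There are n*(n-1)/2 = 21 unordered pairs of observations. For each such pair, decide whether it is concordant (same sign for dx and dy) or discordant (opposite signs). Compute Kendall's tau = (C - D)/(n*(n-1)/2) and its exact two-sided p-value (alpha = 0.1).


Step 1: Enumerate the 21 unordered pairs (i,j) with i<j and classify each by sign(x_j-x_i) * sign(y_j-y_i).
  (1,2):dx=-1,dy=-4->C; (1,3):dx=-2,dy=-10->C; (1,4):dx=-7,dy=-2->C; (1,5):dx=-5,dy=-7->C
  (1,6):dx=-6,dy=-12->C; (1,7):dx=-4,dy=-5->C; (2,3):dx=-1,dy=-6->C; (2,4):dx=-6,dy=+2->D
  (2,5):dx=-4,dy=-3->C; (2,6):dx=-5,dy=-8->C; (2,7):dx=-3,dy=-1->C; (3,4):dx=-5,dy=+8->D
  (3,5):dx=-3,dy=+3->D; (3,6):dx=-4,dy=-2->C; (3,7):dx=-2,dy=+5->D; (4,5):dx=+2,dy=-5->D
  (4,6):dx=+1,dy=-10->D; (4,7):dx=+3,dy=-3->D; (5,6):dx=-1,dy=-5->C; (5,7):dx=+1,dy=+2->C
  (6,7):dx=+2,dy=+7->C
Step 2: C = 14, D = 7, total pairs = 21.
Step 3: tau = (C - D)/(n(n-1)/2) = (14 - 7)/21 = 0.333333.
Step 4: Exact two-sided p-value (enumerate n! = 5040 permutations of y under H0): p = 0.381349.
Step 5: alpha = 0.1. fail to reject H0.

tau_b = 0.3333 (C=14, D=7), p = 0.381349, fail to reject H0.


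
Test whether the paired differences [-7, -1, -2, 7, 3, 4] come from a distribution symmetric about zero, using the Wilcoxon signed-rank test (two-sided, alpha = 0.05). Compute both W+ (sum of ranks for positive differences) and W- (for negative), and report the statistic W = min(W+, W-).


Step 1: Drop any zero differences (none here) and take |d_i|.
|d| = [7, 1, 2, 7, 3, 4]
Step 2: Midrank |d_i| (ties get averaged ranks).
ranks: |7|->5.5, |1|->1, |2|->2, |7|->5.5, |3|->3, |4|->4
Step 3: Attach original signs; sum ranks with positive sign and with negative sign.
W+ = 5.5 + 3 + 4 = 12.5
W- = 5.5 + 1 + 2 = 8.5
(Check: W+ + W- = 21 should equal n(n+1)/2 = 21.)
Step 4: Test statistic W = min(W+, W-) = 8.5.
Step 5: Ties in |d|, so use the tie-corrected normal approximation.
        E[W] = n(n+1)/4 = 6*7/4 = 10.5.
        Tie groups: |d|=7 (t=2); sum(t^3 - t) = 6.
        Var[W] = n(n+1)(2n+1)/24 - sum(t^3-t)/48 = 546/24 - 6/48 = 22.625.
        z = (W - E[W]) / sqrt(Var[W]) = (8.5 - 10.5) / 4.7566 = -0.4205.
        Two-sided p = 2*Phi(z) = 0.674142.
Step 6: alpha = 0.05. fail to reject H0.

W+ = 12.5, W- = 8.5, W = min = 8.5, p = 0.674142, fail to reject H0.
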